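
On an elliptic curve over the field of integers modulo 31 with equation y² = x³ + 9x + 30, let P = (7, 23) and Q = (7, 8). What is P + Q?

The two points share x = 7 and their y-coordinates satisfy 23 + 8 ≡ 0 (mod 31), so they are inverses. Their sum is the point at infinity.

O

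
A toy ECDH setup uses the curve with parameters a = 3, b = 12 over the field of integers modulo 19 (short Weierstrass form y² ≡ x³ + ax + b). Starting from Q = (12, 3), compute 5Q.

Repeated addition: build up to 5Q.
2Q: tangent at (12, 3): λ = (3·12² + 3)/(2·3) ≡ 17/6. 6⁻¹ ≡ 16 (mod 19) since 6·16 = 96 ≡ 1, so λ ≡ 17·16 ≡ 6.
  x = λ² - 12 - 12 = 36 - 24 ≡ 12; y = λ·(12 - 12) - 3 ≡ 16. → (12, 16)
3Q: (12, 16) + (12, 3): same x and y₁ ≡ -y₂, so the sum is O.
4Q: O + (12, 3) = (12, 3) (identity).
5Q: tangent at (12, 3): λ = (3·12² + 3)/(2·3) ≡ 17/6. 6⁻¹ ≡ 16 (mod 19), so λ ≡ 17·16 ≡ 6.
  x = λ² - 12 - 12 = 36 - 24 ≡ 12; y = λ·(12 - 12) - 3 ≡ 16. → (12, 16)

(12, 16)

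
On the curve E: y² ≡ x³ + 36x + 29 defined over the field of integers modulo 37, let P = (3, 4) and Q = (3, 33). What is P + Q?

The two points share x = 3 and their y-coordinates satisfy 4 + 33 ≡ 0 (mod 37), so they are inverses. Their sum is ∞.

O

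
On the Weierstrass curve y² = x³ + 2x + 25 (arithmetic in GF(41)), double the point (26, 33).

(29, 35)

tangent at (26, 33): λ = (3·26² + 2)/(2·33) ≡ 21/25. 25⁻¹ ≡ 23 (mod 41), so λ ≡ 21·23 ≡ 32.
  x = λ² - 26 - 26 = 1024 - 52 ≡ 29; y = λ·(26 - 29) - 33 ≡ 35. → (29, 35)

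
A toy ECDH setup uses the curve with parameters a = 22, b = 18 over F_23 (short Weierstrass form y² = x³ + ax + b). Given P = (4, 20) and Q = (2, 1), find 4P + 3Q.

First 4P:
Repeated addition: build up to 4P.
2P: tangent at (4, 20): λ = (3·4² + 22)/(2·20) ≡ 1/17. 17⁻¹ ≡ 19 (mod 23) since 17·19 = 323 ≡ 1, so λ ≡ 1·19 ≡ 19.
  x = λ² - 4 - 4 = 361 - 8 ≡ 8; y = λ·(4 - 8) - 20 ≡ 19. → (8, 19)
3P: (8, 19) + (4, 20). λ = (20 - 19)/(4 - 8) ≡ 1/19 mod 23. 19⁻¹ ≡ 17 (mod 23), so λ ≡ 17.
  x = λ² - 8 - 4 = 289 - 12 ≡ 1; y = λ·(8 - 1) - 19 ≡ 8. → (1, 8)
4P: (1, 8) + (4, 20). λ = (20 - 8)/(4 - 1) ≡ 12/3 mod 23. 3⁻¹ ≡ 8 (mod 23) since 3·8 = 24 ≡ 1, so λ ≡ 4.
  x = λ² - 1 - 4 = 16 - 5 ≡ 11; y = λ·(1 - 11) - 8 ≡ 21. → (11, 21)
4P = (11, 21).
Next 3Q:
Repeated addition: build up to 3Q.
2Q: tangent at (2, 1): λ = (3·2² + 22)/(2·1) ≡ 11/2. 2⁻¹ ≡ 12 (mod 23), so λ ≡ 11·12 ≡ 17.
  x = λ² - 2 - 2 = 289 - 4 ≡ 9; y = λ·(2 - 9) - 1 ≡ 18. → (9, 18)
3Q: (9, 18) + (2, 1). λ = (1 - 18)/(2 - 9) ≡ 6/16 mod 23. 16⁻¹ ≡ 13 (mod 23), so λ ≡ 9.
  x = λ² - 9 - 2 = 81 - 11 ≡ 1; y = λ·(9 - 1) - 18 ≡ 8. → (1, 8)
3Q = (1, 8).
Finally 4P + 3Q:
(11, 21) + (1, 8). λ = (8 - 21)/(1 - 11) ≡ 10/13 mod 23. 13⁻¹ ≡ 16 (mod 23), so λ ≡ 22.
  x = λ² - 11 - 1 = 484 - 12 ≡ 12; y = λ·(11 - 12) - 21 ≡ 3. → (12, 3)

(12, 3)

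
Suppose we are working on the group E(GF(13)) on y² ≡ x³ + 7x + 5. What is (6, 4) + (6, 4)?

tangent at (6, 4): λ = (3·6² + 7)/(2·4) ≡ 11/8. 8⁻¹ ≡ 5 (mod 13) since 8·5 = 40 ≡ 1, so λ ≡ 11·5 ≡ 3.
  x = λ² - 6 - 6 = 9 - 12 ≡ 10; y = λ·(6 - 10) - 4 ≡ 10. → (10, 10)

(10, 10)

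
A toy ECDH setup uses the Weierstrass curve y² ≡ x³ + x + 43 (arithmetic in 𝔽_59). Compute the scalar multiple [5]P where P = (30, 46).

(35, 1)

Repeated addition: build up to 5P.
2P: tangent at (30, 46): λ = (3·30² + 1)/(2·46) ≡ 46/33. 33⁻¹ ≡ 34 (mod 59) since 33·34 = 1122 ≡ 1, so λ ≡ 46·34 ≡ 30.
  x = λ² - 30 - 30 = 900 - 60 ≡ 14; y = λ·(30 - 14) - 46 ≡ 21. → (14, 21)
3P: (14, 21) + (30, 46). λ = (46 - 21)/(30 - 14) ≡ 25/16 mod 59. 16⁻¹ ≡ 48 (mod 59), so λ ≡ 20.
  x = λ² - 14 - 30 = 400 - 44 ≡ 2; y = λ·(14 - 2) - 21 ≡ 42. → (2, 42)
4P: (2, 42) + (30, 46). λ = (46 - 42)/(30 - 2) ≡ 4/28 mod 59. 28⁻¹ ≡ 19 (mod 59), so λ ≡ 17.
  x = λ² - 2 - 30 = 289 - 32 ≡ 21; y = λ·(2 - 21) - 42 ≡ 48. → (21, 48)
5P: (21, 48) + (30, 46). λ = (46 - 48)/(30 - 21) ≡ 57/9 mod 59. 9⁻¹ ≡ 46 (mod 59), so λ ≡ 26.
  x = λ² - 21 - 30 = 676 - 51 ≡ 35; y = λ·(21 - 35) - 48 ≡ 1. → (35, 1)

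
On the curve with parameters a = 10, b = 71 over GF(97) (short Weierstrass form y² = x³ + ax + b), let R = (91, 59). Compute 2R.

tangent at (91, 59): λ = (3·91² + 10)/(2·59) ≡ 21/21. 21⁻¹ ≡ 37 (mod 97), so λ ≡ 21·37 ≡ 1.
  x = λ² - 91 - 91 = 1 - 182 ≡ 13; y = λ·(91 - 13) - 59 ≡ 19. → (13, 19)

(13, 19)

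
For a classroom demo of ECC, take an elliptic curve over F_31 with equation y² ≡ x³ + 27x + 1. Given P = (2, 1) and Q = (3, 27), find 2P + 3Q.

First 2P:
Repeated addition: build up to 2P.
2P: tangent at (2, 1): λ = (3·2² + 27)/(2·1) ≡ 8/2. 2⁻¹ ≡ 16 (mod 31), so λ ≡ 8·16 ≡ 4.
  x = λ² - 2 - 2 = 16 - 4 ≡ 12; y = λ·(2 - 12) - 1 ≡ 21. → (12, 21)
2P = (12, 21).
Next 3Q:
Repeated addition: build up to 3Q.
2Q: tangent at (3, 27): λ = (3·3² + 27)/(2·27) ≡ 23/23. 23⁻¹ ≡ 27 (mod 31), so λ ≡ 23·27 ≡ 1.
  x = λ² - 3 - 3 = 1 - 6 ≡ 26; y = λ·(3 - 26) - 27 ≡ 12. → (26, 12)
3Q: (26, 12) + (3, 27). λ = (27 - 12)/(3 - 26) ≡ 15/8 mod 31. 8⁻¹ ≡ 4 (mod 31) since 8·4 = 32 ≡ 1, so λ ≡ 29.
  x = λ² - 26 - 3 = 841 - 29 ≡ 6; y = λ·(26 - 6) - 12 ≡ 10. → (6, 10)
3Q = (6, 10).
Finally 2P + 3Q:
(12, 21) + (6, 10). λ = (10 - 21)/(6 - 12) ≡ 20/25 mod 31. 25⁻¹ ≡ 5 (mod 31) since 25·5 = 125 ≡ 1, so λ ≡ 7.
  x = λ² - 12 - 6 = 49 - 18 ≡ 0; y = λ·(12 - 0) - 21 ≡ 1. → (0, 1)

(0, 1)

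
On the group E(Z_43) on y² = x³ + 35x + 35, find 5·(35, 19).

(27, 25)

Write G = (35, 19).
Repeated addition: build up to 5G.
2G: tangent at (35, 19): λ = (3·35² + 35)/(2·19) ≡ 12/38. 38⁻¹ ≡ 17 (mod 43), so λ ≡ 12·17 ≡ 32.
  x = λ² - 35 - 35 = 1024 - 70 ≡ 8; y = λ·(35 - 8) - 19 ≡ 28. → (8, 28)
3G: (8, 28) + (35, 19). λ = (19 - 28)/(35 - 8) ≡ 34/27 mod 43. 27⁻¹ ≡ 8 (mod 43), so λ ≡ 14.
  x = λ² - 8 - 35 = 196 - 43 ≡ 24; y = λ·(8 - 24) - 28 ≡ 6. → (24, 6)
4G: (24, 6) + (35, 19). λ = (19 - 6)/(35 - 24) ≡ 13/11 mod 43. 11⁻¹ ≡ 4 (mod 43) since 11·4 = 44 ≡ 1, so λ ≡ 9.
  x = λ² - 24 - 35 = 81 - 59 ≡ 22; y = λ·(24 - 22) - 6 ≡ 12. → (22, 12)
5G: (22, 12) + (35, 19). λ = (19 - 12)/(35 - 22) ≡ 7/13 mod 43. 13⁻¹ ≡ 10 (mod 43) since 13·10 = 130 ≡ 1, so λ ≡ 27.
  x = λ² - 22 - 35 = 729 - 57 ≡ 27; y = λ·(22 - 27) - 12 ≡ 25. → (27, 25)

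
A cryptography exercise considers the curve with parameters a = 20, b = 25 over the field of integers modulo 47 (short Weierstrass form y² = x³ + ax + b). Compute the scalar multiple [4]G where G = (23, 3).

Repeated addition: build up to 4G.
2G: tangent at (23, 3): λ = (3·23² + 20)/(2·3) ≡ 9/6. 6⁻¹ ≡ 8 (mod 47), so λ ≡ 9·8 ≡ 25.
  x = λ² - 23 - 23 = 625 - 46 ≡ 15; y = λ·(23 - 15) - 3 ≡ 9. → (15, 9)
3G: (15, 9) + (23, 3). λ = (3 - 9)/(23 - 15) ≡ 41/8 mod 47. 8⁻¹ ≡ 6 (mod 47) since 8·6 = 48 ≡ 1, so λ ≡ 11.
  x = λ² - 15 - 23 = 121 - 38 ≡ 36; y = λ·(15 - 36) - 9 ≡ 42. → (36, 42)
4G: (36, 42) + (23, 3). λ = (3 - 42)/(23 - 36) ≡ 8/34 mod 47. 34⁻¹ ≡ 18 (mod 47) since 34·18 = 612 ≡ 1, so λ ≡ 3.
  x = λ² - 36 - 23 = 9 - 59 ≡ 44; y = λ·(36 - 44) - 42 ≡ 28. → (44, 28)

(44, 28)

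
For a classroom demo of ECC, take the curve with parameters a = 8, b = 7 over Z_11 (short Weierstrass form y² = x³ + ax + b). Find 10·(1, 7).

(2, 3)

Write Q = (1, 7).
Double-and-add on 10 = (1010)₂. Start with Q = (1, 7) for the leading 1-bit.
double: tangent at (1, 7): λ = (3·1² + 8)/(2·7) ≡ 0/3. 3⁻¹ ≡ 4 (mod 11), so λ ≡ 0·4 ≡ 0.
  x = λ² - 1 - 1 = 0 - 2 ≡ 9; y = λ·(1 - 9) - 7 ≡ 4. → (9, 4)
double: tangent at (9, 4): λ = (3·9² + 8)/(2·4) ≡ 9/8. 8⁻¹ ≡ 7 (mod 11), so λ ≡ 9·7 ≡ 8.
  x = λ² - 9 - 9 = 64 - 18 ≡ 2; y = λ·(9 - 2) - 4 ≡ 8. → (2, 8)
add Q: (2, 8) + (1, 7). λ = (7 - 8)/(1 - 2) ≡ 10/10 mod 11. 10⁻¹ ≡ 10 (mod 11), so λ ≡ 1.
  x = λ² - 2 - 1 = 1 - 3 ≡ 9; y = λ·(2 - 9) - 8 ≡ 7. → (9, 7)
double: tangent at (9, 7): λ = (3·9² + 8)/(2·7) ≡ 9/3. 3⁻¹ ≡ 4 (mod 11), so λ ≡ 9·4 ≡ 3.
  x = λ² - 9 - 9 = 9 - 18 ≡ 2; y = λ·(9 - 2) - 7 ≡ 3. → (2, 3)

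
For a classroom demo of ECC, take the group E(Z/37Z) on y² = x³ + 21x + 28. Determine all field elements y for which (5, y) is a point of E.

6, 31

x³ + 21x + 28 = 258 ≡ 36 (mod 37).
Square roots of 36 mod 37: 6 and 31 (since 6² = 36 ≡ 36).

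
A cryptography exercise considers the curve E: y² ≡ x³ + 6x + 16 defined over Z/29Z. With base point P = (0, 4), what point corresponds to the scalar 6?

(6, 23)

Double-and-add on 6 = (110)₂. Start with P = (0, 4) for the leading 1-bit.
double: tangent at (0, 4): λ = (3·0² + 6)/(2·4) ≡ 6/8. 8⁻¹ ≡ 11 (mod 29), so λ ≡ 6·11 ≡ 8.
  x = λ² - 0 - 0 = 64 - 0 ≡ 6; y = λ·(0 - 6) - 4 ≡ 6. → (6, 6)
add P: (6, 6) + (0, 4). λ = (4 - 6)/(0 - 6) ≡ 27/23 mod 29. 23⁻¹ ≡ 24 (mod 29), so λ ≡ 10.
  x = λ² - 6 - 0 = 100 - 6 ≡ 7; y = λ·(6 - 7) - 6 ≡ 13. → (7, 13)
double: tangent at (7, 13): λ = (3·7² + 6)/(2·13) ≡ 8/26. 26⁻¹ ≡ 19 (mod 29) since 26·19 = 494 ≡ 1, so λ ≡ 8·19 ≡ 7.
  x = λ² - 7 - 7 = 49 - 14 ≡ 6; y = λ·(7 - 6) - 13 ≡ 23. → (6, 23)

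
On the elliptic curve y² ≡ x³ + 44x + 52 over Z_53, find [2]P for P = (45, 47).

(20, 9)

tangent at (45, 47): λ = (3·45² + 44)/(2·47) ≡ 24/41. 41⁻¹ ≡ 22 (mod 53) since 41·22 = 902 ≡ 1, so λ ≡ 24·22 ≡ 51.
  x = λ² - 45 - 45 = 2601 - 90 ≡ 20; y = λ·(45 - 20) - 47 ≡ 9. → (20, 9)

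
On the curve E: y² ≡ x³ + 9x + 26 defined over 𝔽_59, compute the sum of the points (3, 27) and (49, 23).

(3, 27) + (49, 23). λ = (23 - 27)/(49 - 3) ≡ 55/46 mod 59. 46⁻¹ ≡ 9 (mod 59), so λ ≡ 23.
  x = λ² - 3 - 49 = 529 - 52 ≡ 5; y = λ·(3 - 5) - 27 ≡ 45. → (5, 45)

(5, 45)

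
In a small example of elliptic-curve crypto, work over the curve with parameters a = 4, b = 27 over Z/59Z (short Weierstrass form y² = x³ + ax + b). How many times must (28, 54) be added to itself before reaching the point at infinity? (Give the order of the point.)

6

2P: tangent at (28, 54): λ = (3·28² + 4)/(2·54) ≡ 55/49. 49⁻¹ ≡ 53 (mod 59) since 49·53 = 2597 ≡ 1, so λ ≡ 55·53 ≡ 24.
  x = λ² - 28 - 28 = 576 - 56 ≡ 48; y = λ·(28 - 48) - 54 ≡ 56. → (48, 56)
3P: (48, 56) + (28, 54). λ = (54 - 56)/(28 - 48) ≡ 57/39 mod 59. 39⁻¹ ≡ 56 (mod 59) since 39·56 = 2184 ≡ 1, so λ ≡ 6.
  x = λ² - 48 - 28 = 36 - 76 ≡ 19; y = λ·(48 - 19) - 56 ≡ 0. → (19, 0)
4P: (19, 0) + (28, 54). λ = (54 - 0)/(28 - 19) ≡ 54/9 mod 59. 9⁻¹ ≡ 46 (mod 59), so λ ≡ 6.
  x = λ² - 19 - 28 = 36 - 47 ≡ 48; y = λ·(19 - 48) - 0 ≡ 3. → (48, 3)
5P: (48, 3) + (28, 54). λ = (54 - 3)/(28 - 48) ≡ 51/39 mod 59. 39⁻¹ ≡ 56 (mod 59) since 39·56 = 2184 ≡ 1, so λ ≡ 24.
  x = λ² - 48 - 28 = 576 - 76 ≡ 28; y = λ·(48 - 28) - 3 ≡ 5. → (28, 5)
6P: (28, 5) + (28, 54): same x and y₁ ≡ -y₂, so the sum is the point at infinity.
6P = the point at infinity, so the order is 6.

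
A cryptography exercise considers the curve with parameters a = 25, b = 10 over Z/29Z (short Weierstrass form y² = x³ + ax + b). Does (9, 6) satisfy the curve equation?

y² = 6² ≡ 7; x³ + 25x + 10 = 964 ≡ 7 (mod 29). 7 = 7.

yes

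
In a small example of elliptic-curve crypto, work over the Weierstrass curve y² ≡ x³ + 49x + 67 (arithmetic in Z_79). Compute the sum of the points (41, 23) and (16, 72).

(74, 48)

(41, 23) + (16, 72). λ = (72 - 23)/(16 - 41) ≡ 49/54 mod 79. 54⁻¹ ≡ 60 (mod 79), so λ ≡ 17.
  x = λ² - 41 - 16 = 289 - 57 ≡ 74; y = λ·(41 - 74) - 23 ≡ 48. → (74, 48)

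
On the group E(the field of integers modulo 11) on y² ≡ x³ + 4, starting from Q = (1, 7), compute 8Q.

Repeated addition: build up to 8Q.
2Q: tangent at (1, 7): λ = (3·1² + 0)/(2·7) ≡ 3/3. 3⁻¹ ≡ 4 (mod 11), so λ ≡ 3·4 ≡ 1.
  x = λ² - 1 - 1 = 1 - 2 ≡ 10; y = λ·(1 - 10) - 7 ≡ 6. → (10, 6)
3Q: (10, 6) + (1, 7). λ = (7 - 6)/(1 - 10) ≡ 1/2 mod 11. 2⁻¹ ≡ 6 (mod 11) since 2·6 = 12 ≡ 1, so λ ≡ 6.
  x = λ² - 10 - 1 = 36 - 11 ≡ 3; y = λ·(10 - 3) - 6 ≡ 3. → (3, 3)
4Q: (3, 3) + (1, 7). λ = (7 - 3)/(1 - 3) ≡ 4/9 mod 11. 9⁻¹ ≡ 5 (mod 11) since 9·5 = 45 ≡ 1, so λ ≡ 9.
  x = λ² - 3 - 1 = 81 - 4 ≡ 0; y = λ·(3 - 0) - 3 ≡ 2. → (0, 2)
5Q: (0, 2) + (1, 7). λ = (7 - 2)/(1 - 0) ≡ 5/1 mod 11. 1⁻¹ ≡ 1 (mod 11), so λ ≡ 5.
  x = λ² - 0 - 1 = 25 - 1 ≡ 2; y = λ·(0 - 2) - 2 ≡ 10. → (2, 10)
6Q: (2, 10) + (1, 7). λ = (7 - 10)/(1 - 2) ≡ 8/10 mod 11. 10⁻¹ ≡ 10 (mod 11), so λ ≡ 3.
  x = λ² - 2 - 1 = 9 - 3 ≡ 6; y = λ·(2 - 6) - 10 ≡ 0. → (6, 0)
7Q: (6, 0) + (1, 7). λ = (7 - 0)/(1 - 6) ≡ 7/6 mod 11. 6⁻¹ ≡ 2 (mod 11), so λ ≡ 3.
  x = λ² - 6 - 1 = 9 - 7 ≡ 2; y = λ·(6 - 2) - 0 ≡ 1. → (2, 1)
8Q: (2, 1) + (1, 7). λ = (7 - 1)/(1 - 2) ≡ 6/10 mod 11. 10⁻¹ ≡ 10 (mod 11) since 10·10 = 100 ≡ 1, so λ ≡ 5.
  x = λ² - 2 - 1 = 25 - 3 ≡ 0; y = λ·(2 - 0) - 1 ≡ 9. → (0, 9)

(0, 9)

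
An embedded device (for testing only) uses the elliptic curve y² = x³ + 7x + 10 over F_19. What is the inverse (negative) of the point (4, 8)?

-(4, 8) = (4, -8 mod 19) = (4, 11).

(4, 11)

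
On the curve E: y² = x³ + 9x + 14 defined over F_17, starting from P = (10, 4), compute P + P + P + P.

(11, 4)

Double-and-add on 4 = (100)₂. Start with P = (10, 4) for the leading 1-bit.
double: tangent at (10, 4): λ = (3·10² + 9)/(2·4) ≡ 3/8. 8⁻¹ ≡ 15 (mod 17), so λ ≡ 3·15 ≡ 11.
  x = λ² - 10 - 10 = 121 - 20 ≡ 16; y = λ·(10 - 16) - 4 ≡ 15. → (16, 15)
double: tangent at (16, 15): λ = (3·16² + 9)/(2·15) ≡ 12/13. 13⁻¹ ≡ 4 (mod 17) since 13·4 = 52 ≡ 1, so λ ≡ 12·4 ≡ 14.
  x = λ² - 16 - 16 = 196 - 32 ≡ 11; y = λ·(16 - 11) - 15 ≡ 4. → (11, 4)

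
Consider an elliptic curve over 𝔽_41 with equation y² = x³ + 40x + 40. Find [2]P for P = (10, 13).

(20, 36)

tangent at (10, 13): λ = (3·10² + 40)/(2·13) ≡ 12/26. 26⁻¹ ≡ 30 (mod 41), so λ ≡ 12·30 ≡ 32.
  x = λ² - 10 - 10 = 1024 - 20 ≡ 20; y = λ·(10 - 20) - 13 ≡ 36. → (20, 36)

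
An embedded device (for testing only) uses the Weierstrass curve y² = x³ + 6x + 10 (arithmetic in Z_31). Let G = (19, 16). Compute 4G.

(10, 27)

Double-and-add on 4 = (100)₂. Start with G = (19, 16) for the leading 1-bit.
double: tangent at (19, 16): λ = (3·19² + 6)/(2·16) ≡ 4/1. 1⁻¹ ≡ 1 (mod 31), so λ ≡ 4·1 ≡ 4.
  x = λ² - 19 - 19 = 16 - 38 ≡ 9; y = λ·(19 - 9) - 16 ≡ 24. → (9, 24)
double: tangent at (9, 24): λ = (3·9² + 6)/(2·24) ≡ 1/17. 17⁻¹ ≡ 11 (mod 31) since 17·11 = 187 ≡ 1, so λ ≡ 1·11 ≡ 11.
  x = λ² - 9 - 9 = 121 - 18 ≡ 10; y = λ·(9 - 10) - 24 ≡ 27. → (10, 27)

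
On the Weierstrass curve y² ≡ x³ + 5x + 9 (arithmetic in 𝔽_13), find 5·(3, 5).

Write G = (3, 5).
Double-and-add on 5 = (101)₂. Start with G = (3, 5) for the leading 1-bit.
double: tangent at (3, 5): λ = (3·3² + 5)/(2·5) ≡ 6/10. 10⁻¹ ≡ 4 (mod 13) since 10·4 = 40 ≡ 1, so λ ≡ 6·4 ≡ 11.
  x = λ² - 3 - 3 = 121 - 6 ≡ 11; y = λ·(3 - 11) - 5 ≡ 11. → (11, 11)
double: tangent at (11, 11): λ = (3·11² + 5)/(2·11) ≡ 4/9. 9⁻¹ ≡ 3 (mod 13) since 9·3 = 27 ≡ 1, so λ ≡ 4·3 ≡ 12.
  x = λ² - 11 - 11 = 144 - 22 ≡ 5; y = λ·(11 - 5) - 11 ≡ 9. → (5, 9)
add G: (5, 9) + (3, 5). λ = (5 - 9)/(3 - 5) ≡ 9/11 mod 13. 11⁻¹ ≡ 6 (mod 13) since 11·6 = 66 ≡ 1, so λ ≡ 2.
  x = λ² - 5 - 3 = 4 - 8 ≡ 9; y = λ·(5 - 9) - 9 ≡ 9. → (9, 9)

(9, 9)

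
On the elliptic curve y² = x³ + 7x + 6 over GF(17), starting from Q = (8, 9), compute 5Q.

(13, 13)

Repeated addition: build up to 5Q.
2Q: tangent at (8, 9): λ = (3·8² + 7)/(2·9) ≡ 12/1. 1⁻¹ ≡ 1 (mod 17) since 1·1 = 1 ≡ 1, so λ ≡ 12·1 ≡ 12.
  x = λ² - 8 - 8 = 144 - 16 ≡ 9; y = λ·(8 - 9) - 9 ≡ 13. → (9, 13)
3Q: (9, 13) + (8, 9). λ = (9 - 13)/(8 - 9) ≡ 13/16 mod 17. 16⁻¹ ≡ 16 (mod 17) since 16·16 = 256 ≡ 1, so λ ≡ 4.
  x = λ² - 9 - 8 = 16 - 17 ≡ 16; y = λ·(9 - 16) - 13 ≡ 10. → (16, 10)
4Q: (16, 10) + (8, 9). λ = (9 - 10)/(8 - 16) ≡ 16/9 mod 17. 9⁻¹ ≡ 2 (mod 17), so λ ≡ 15.
  x = λ² - 16 - 8 = 225 - 24 ≡ 14; y = λ·(16 - 14) - 10 ≡ 3. → (14, 3)
5Q: (14, 3) + (8, 9). λ = (9 - 3)/(8 - 14) ≡ 6/11 mod 17. 11⁻¹ ≡ 14 (mod 17), so λ ≡ 16.
  x = λ² - 14 - 8 = 256 - 22 ≡ 13; y = λ·(14 - 13) - 3 ≡ 13. → (13, 13)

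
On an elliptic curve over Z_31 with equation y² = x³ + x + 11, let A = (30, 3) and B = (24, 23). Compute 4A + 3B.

(30, 3)

First 4A:
Double-and-add on 4 = (100)₂. Start with A = (30, 3) for the leading 1-bit.
double: tangent at (30, 3): λ = (3·30² + 1)/(2·3) ≡ 4/6. 6⁻¹ ≡ 26 (mod 31), so λ ≡ 4·26 ≡ 11.
  x = λ² - 30 - 30 = 121 - 60 ≡ 30; y = λ·(30 - 30) - 3 ≡ 28. → (30, 28)
double: tangent at (30, 28): λ = (3·30² + 1)/(2·28) ≡ 4/25. 25⁻¹ ≡ 5 (mod 31), so λ ≡ 4·5 ≡ 20.
  x = λ² - 30 - 30 = 400 - 60 ≡ 30; y = λ·(30 - 30) - 28 ≡ 3. → (30, 3)
4A = (30, 3).
Next 3B:
Repeated addition: build up to 3B.
2B: tangent at (24, 23): λ = (3·24² + 1)/(2·23) ≡ 24/15. 15⁻¹ ≡ 29 (mod 31), so λ ≡ 24·29 ≡ 14.
  x = λ² - 24 - 24 = 196 - 48 ≡ 24; y = λ·(24 - 24) - 23 ≡ 8. → (24, 8)
3B: (24, 8) + (24, 23): same x and y₁ ≡ -y₂, so the sum is O.
3B = O.
Finally 4A + 3B:
(30, 3) + O = (30, 3) (identity).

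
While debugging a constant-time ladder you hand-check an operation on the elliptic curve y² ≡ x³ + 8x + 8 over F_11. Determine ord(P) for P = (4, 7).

2P: tangent at (4, 7): λ = (3·4² + 8)/(2·7) ≡ 1/3. 3⁻¹ ≡ 4 (mod 11) since 3·4 = 12 ≡ 1, so λ ≡ 1·4 ≡ 4.
  x = λ² - 4 - 4 = 16 - 8 ≡ 8; y = λ·(4 - 8) - 7 ≡ 10. → (8, 10)
3P: (8, 10) + (4, 7). λ = (7 - 10)/(4 - 8) ≡ 8/7 mod 11. 7⁻¹ ≡ 8 (mod 11), so λ ≡ 9.
  x = λ² - 8 - 4 = 81 - 12 ≡ 3; y = λ·(8 - 3) - 10 ≡ 2. → (3, 2)
4P: (3, 2) + (4, 7). λ = (7 - 2)/(4 - 3) ≡ 5/1 mod 11. 1⁻¹ ≡ 1 (mod 11), so λ ≡ 5.
  x = λ² - 3 - 4 = 25 - 7 ≡ 7; y = λ·(3 - 7) - 2 ≡ 0. → (7, 0)
5P: (7, 0) + (4, 7). λ = (7 - 0)/(4 - 7) ≡ 7/8 mod 11. 8⁻¹ ≡ 7 (mod 11) since 8·7 = 56 ≡ 1, so λ ≡ 5.
  x = λ² - 7 - 4 = 25 - 11 ≡ 3; y = λ·(7 - 3) - 0 ≡ 9. → (3, 9)
6P: (3, 9) + (4, 7). λ = (7 - 9)/(4 - 3) ≡ 9/1 mod 11. 1⁻¹ ≡ 1 (mod 11) since 1·1 = 1 ≡ 1, so λ ≡ 9.
  x = λ² - 3 - 4 = 81 - 7 ≡ 8; y = λ·(3 - 8) - 9 ≡ 1. → (8, 1)
7P: (8, 1) + (4, 7). λ = (7 - 1)/(4 - 8) ≡ 6/7 mod 11. 7⁻¹ ≡ 8 (mod 11), so λ ≡ 4.
  x = λ² - 8 - 4 = 16 - 12 ≡ 4; y = λ·(8 - 4) - 1 ≡ 4. → (4, 4)
8P: (4, 4) + (4, 7): same x and y₁ ≡ -y₂, so the sum is O.
8P = O, so the order is 8.

8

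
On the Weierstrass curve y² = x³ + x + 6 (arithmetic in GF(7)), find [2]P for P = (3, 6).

tangent at (3, 6): λ = (3·3² + 1)/(2·6) ≡ 0/5. 5⁻¹ ≡ 3 (mod 7) since 5·3 = 15 ≡ 1, so λ ≡ 0·3 ≡ 0.
  x = λ² - 3 - 3 = 0 - 6 ≡ 1; y = λ·(3 - 1) - 6 ≡ 1. → (1, 1)

(1, 1)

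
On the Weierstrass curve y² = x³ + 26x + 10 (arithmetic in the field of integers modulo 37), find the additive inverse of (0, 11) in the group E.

(0, 26)

-(0, 11) = (0, -11 mod 37) = (0, 26).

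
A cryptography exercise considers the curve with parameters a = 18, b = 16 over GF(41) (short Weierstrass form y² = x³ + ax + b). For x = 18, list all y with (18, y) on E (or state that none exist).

x³ + 18x + 16 = 6172 ≡ 22 (mod 41).
22 is a non-residue mod 41; no y exists.

none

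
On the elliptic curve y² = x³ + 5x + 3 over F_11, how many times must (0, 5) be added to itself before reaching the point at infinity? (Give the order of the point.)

2P: tangent at (0, 5): λ = (3·0² + 5)/(2·5) ≡ 5/10. 10⁻¹ ≡ 10 (mod 11), so λ ≡ 5·10 ≡ 6.
  x = λ² - 0 - 0 = 36 - 0 ≡ 3; y = λ·(0 - 3) - 5 ≡ 10. → (3, 10)
3P: (3, 10) + (0, 5). λ = (5 - 10)/(0 - 3) ≡ 6/8 mod 11. 8⁻¹ ≡ 7 (mod 11), so λ ≡ 9.
  x = λ² - 3 - 0 = 81 - 3 ≡ 1; y = λ·(3 - 1) - 10 ≡ 8. → (1, 8)
4P: (1, 8) + (0, 5). λ = (5 - 8)/(0 - 1) ≡ 8/10 mod 11. 10⁻¹ ≡ 10 (mod 11) since 10·10 = 100 ≡ 1, so λ ≡ 3.
  x = λ² - 1 - 0 = 9 - 1 ≡ 8; y = λ·(1 - 8) - 8 ≡ 4. → (8, 4)
5P: (8, 4) + (0, 5). λ = (5 - 4)/(0 - 8) ≡ 1/3 mod 11. 3⁻¹ ≡ 4 (mod 11) since 3·4 = 12 ≡ 1, so λ ≡ 4.
  x = λ² - 8 - 0 = 16 - 8 ≡ 8; y = λ·(8 - 8) - 4 ≡ 7. → (8, 7)
6P: (8, 7) + (0, 5). λ = (5 - 7)/(0 - 8) ≡ 9/3 mod 11. 3⁻¹ ≡ 4 (mod 11) since 3·4 = 12 ≡ 1, so λ ≡ 3.
  x = λ² - 8 - 0 = 9 - 8 ≡ 1; y = λ·(8 - 1) - 7 ≡ 3. → (1, 3)
7P: (1, 3) + (0, 5). λ = (5 - 3)/(0 - 1) ≡ 2/10 mod 11. 10⁻¹ ≡ 10 (mod 11) since 10·10 = 100 ≡ 1, so λ ≡ 9.
  x = λ² - 1 - 0 = 81 - 1 ≡ 3; y = λ·(1 - 3) - 3 ≡ 1. → (3, 1)
8P: (3, 1) + (0, 5). λ = (5 - 1)/(0 - 3) ≡ 4/8 mod 11. 8⁻¹ ≡ 7 (mod 11), so λ ≡ 6.
  x = λ² - 3 - 0 = 36 - 3 ≡ 0; y = λ·(3 - 0) - 1 ≡ 6. → (0, 6)
9P: (0, 6) + (0, 5): same x and y₁ ≡ -y₂, so the sum is the point at infinity.
9P = the point at infinity, so the order is 9.

9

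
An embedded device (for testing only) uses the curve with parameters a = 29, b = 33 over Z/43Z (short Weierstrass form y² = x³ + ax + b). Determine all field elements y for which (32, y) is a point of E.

19, 24

x³ + 29x + 33 = 33729 ≡ 17 (mod 43).
Square roots of 17 mod 43: 19 and 24 (since 19² = 361 ≡ 17).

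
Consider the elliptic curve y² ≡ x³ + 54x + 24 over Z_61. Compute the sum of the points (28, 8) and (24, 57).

(18, 22)

(28, 8) + (24, 57). λ = (57 - 8)/(24 - 28) ≡ 49/57 mod 61. 57⁻¹ ≡ 15 (mod 61), so λ ≡ 3.
  x = λ² - 28 - 24 = 9 - 52 ≡ 18; y = λ·(28 - 18) - 8 ≡ 22. → (18, 22)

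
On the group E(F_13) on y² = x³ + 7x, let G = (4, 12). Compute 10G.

(4, 12)

Repeated addition: build up to 10G.
2G: tangent at (4, 12): λ = (3·4² + 7)/(2·12) ≡ 3/11. 11⁻¹ ≡ 6 (mod 13), so λ ≡ 3·6 ≡ 5.
  x = λ² - 4 - 4 = 25 - 8 ≡ 4; y = λ·(4 - 4) - 12 ≡ 1. → (4, 1)
3G: (4, 1) + (4, 12): same x and y₁ ≡ -y₂, so the sum is ∞.
4G: ∞ + (4, 12) = (4, 12) (identity).
5G: tangent at (4, 12): λ = (3·4² + 7)/(2·12) ≡ 3/11. 11⁻¹ ≡ 6 (mod 13) since 11·6 = 66 ≡ 1, so λ ≡ 3·6 ≡ 5.
  x = λ² - 4 - 4 = 25 - 8 ≡ 4; y = λ·(4 - 4) - 12 ≡ 1. → (4, 1)
6G: (4, 1) + (4, 12): same x and y₁ ≡ -y₂, so the sum is ∞.
7G: ∞ + (4, 12) = (4, 12) (identity).
8G: tangent at (4, 12): λ = (3·4² + 7)/(2·12) ≡ 3/11. 11⁻¹ ≡ 6 (mod 13), so λ ≡ 3·6 ≡ 5.
  x = λ² - 4 - 4 = 25 - 8 ≡ 4; y = λ·(4 - 4) - 12 ≡ 1. → (4, 1)
9G: (4, 1) + (4, 12): same x and y₁ ≡ -y₂, so the sum is ∞.
10G: ∞ + (4, 12) = (4, 12) (identity).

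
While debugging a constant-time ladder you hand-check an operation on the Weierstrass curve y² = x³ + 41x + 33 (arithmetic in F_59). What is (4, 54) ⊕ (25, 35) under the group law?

(45, 14)

(4, 54) + (25, 35). λ = (35 - 54)/(25 - 4) ≡ 40/21 mod 59. 21⁻¹ ≡ 45 (mod 59), so λ ≡ 30.
  x = λ² - 4 - 25 = 900 - 29 ≡ 45; y = λ·(4 - 45) - 54 ≡ 14. → (45, 14)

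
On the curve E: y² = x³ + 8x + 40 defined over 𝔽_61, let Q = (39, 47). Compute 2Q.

(49, 30)

tangent at (39, 47): λ = (3·39² + 8)/(2·47) ≡ 57/33. 33⁻¹ ≡ 37 (mod 61), so λ ≡ 57·37 ≡ 35.
  x = λ² - 39 - 39 = 1225 - 78 ≡ 49; y = λ·(39 - 49) - 47 ≡ 30. → (49, 30)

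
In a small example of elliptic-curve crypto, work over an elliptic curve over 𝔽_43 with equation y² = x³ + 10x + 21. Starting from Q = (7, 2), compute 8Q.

(24, 14)

Double-and-add on 8 = (1000)₂. Start with Q = (7, 2) for the leading 1-bit.
double: tangent at (7, 2): λ = (3·7² + 10)/(2·2) ≡ 28/4. 4⁻¹ ≡ 11 (mod 43) since 4·11 = 44 ≡ 1, so λ ≡ 28·11 ≡ 7.
  x = λ² - 7 - 7 = 49 - 14 ≡ 35; y = λ·(7 - 35) - 2 ≡ 17. → (35, 17)
double: tangent at (35, 17): λ = (3·35² + 10)/(2·17) ≡ 30/34. 34⁻¹ ≡ 19 (mod 43), so λ ≡ 30·19 ≡ 11.
  x = λ² - 35 - 35 = 121 - 70 ≡ 8; y = λ·(35 - 8) - 17 ≡ 22. → (8, 22)
double: tangent at (8, 22): λ = (3·8² + 10)/(2·22) ≡ 30/1. 1⁻¹ ≡ 1 (mod 43) since 1·1 = 1 ≡ 1, so λ ≡ 30·1 ≡ 30.
  x = λ² - 8 - 8 = 900 - 16 ≡ 24; y = λ·(8 - 24) - 22 ≡ 14. → (24, 14)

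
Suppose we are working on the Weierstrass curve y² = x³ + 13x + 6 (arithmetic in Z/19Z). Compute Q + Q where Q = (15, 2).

(9, 4)

tangent at (15, 2): λ = (3·15² + 13)/(2·2) ≡ 4/4. 4⁻¹ ≡ 5 (mod 19), so λ ≡ 4·5 ≡ 1.
  x = λ² - 15 - 15 = 1 - 30 ≡ 9; y = λ·(15 - 9) - 2 ≡ 4. → (9, 4)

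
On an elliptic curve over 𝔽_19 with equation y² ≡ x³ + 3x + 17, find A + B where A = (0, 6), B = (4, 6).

(15, 13)

(0, 6) + (4, 6). λ = (6 - 6)/(4 - 0) ≡ 0/4 mod 19. 4⁻¹ ≡ 5 (mod 19), so λ ≡ 0.
  x = λ² - 0 - 4 = 0 - 4 ≡ 15; y = λ·(0 - 15) - 6 ≡ 13. → (15, 13)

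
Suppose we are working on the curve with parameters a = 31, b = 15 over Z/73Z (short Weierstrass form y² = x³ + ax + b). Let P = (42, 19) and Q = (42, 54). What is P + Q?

The two points share x = 42 and their y-coordinates satisfy 19 + 54 ≡ 0 (mod 73), so they are inverses. Their sum is ∞.

O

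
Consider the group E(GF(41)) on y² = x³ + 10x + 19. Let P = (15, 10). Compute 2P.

tangent at (15, 10): λ = (3·15² + 10)/(2·10) ≡ 29/20. 20⁻¹ ≡ 39 (mod 41), so λ ≡ 29·39 ≡ 24.
  x = λ² - 15 - 15 = 576 - 30 ≡ 13; y = λ·(15 - 13) - 10 ≡ 38. → (13, 38)

(13, 38)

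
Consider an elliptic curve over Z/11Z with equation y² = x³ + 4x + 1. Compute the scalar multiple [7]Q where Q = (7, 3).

Repeated addition: build up to 7Q.
2Q: tangent at (7, 3): λ = (3·7² + 4)/(2·3) ≡ 8/6. 6⁻¹ ≡ 2 (mod 11) since 6·2 = 12 ≡ 1, so λ ≡ 8·2 ≡ 5.
  x = λ² - 7 - 7 = 25 - 14 ≡ 0; y = λ·(7 - 0) - 3 ≡ 10. → (0, 10)
3Q: (0, 10) + (7, 3). λ = (3 - 10)/(7 - 0) ≡ 4/7 mod 11. 7⁻¹ ≡ 8 (mod 11), so λ ≡ 10.
  x = λ² - 0 - 7 = 100 - 7 ≡ 5; y = λ·(0 - 5) - 10 ≡ 6. → (5, 6)
4Q: (5, 6) + (7, 3). λ = (3 - 6)/(7 - 5) ≡ 8/2 mod 11. 2⁻¹ ≡ 6 (mod 11), so λ ≡ 4.
  x = λ² - 5 - 7 = 16 - 12 ≡ 4; y = λ·(5 - 4) - 6 ≡ 9. → (4, 9)
5Q: (4, 9) + (7, 3). λ = (3 - 9)/(7 - 4) ≡ 5/3 mod 11. 3⁻¹ ≡ 4 (mod 11), so λ ≡ 9.
  x = λ² - 4 - 7 = 81 - 11 ≡ 4; y = λ·(4 - 4) - 9 ≡ 2. → (4, 2)
6Q: (4, 2) + (7, 3). λ = (3 - 2)/(7 - 4) ≡ 1/3 mod 11. 3⁻¹ ≡ 4 (mod 11), so λ ≡ 4.
  x = λ² - 4 - 7 = 16 - 11 ≡ 5; y = λ·(4 - 5) - 2 ≡ 5. → (5, 5)
7Q: (5, 5) + (7, 3). λ = (3 - 5)/(7 - 5) ≡ 9/2 mod 11. 2⁻¹ ≡ 6 (mod 11) since 2·6 = 12 ≡ 1, so λ ≡ 10.
  x = λ² - 5 - 7 = 100 - 12 ≡ 0; y = λ·(5 - 0) - 5 ≡ 1. → (0, 1)

(0, 1)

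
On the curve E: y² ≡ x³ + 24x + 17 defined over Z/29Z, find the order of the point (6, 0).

2

2P: (6, 0) + (6, 0): same x and y₁ ≡ -y₂, so the sum is 𝒪.
2P = 𝒪, so the order is 2.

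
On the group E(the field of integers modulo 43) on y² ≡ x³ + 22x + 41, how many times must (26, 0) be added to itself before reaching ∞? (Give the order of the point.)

2P: (26, 0) + (26, 0): same x and y₁ ≡ -y₂, so the sum is ∞.
2P = ∞, so the order is 2.

2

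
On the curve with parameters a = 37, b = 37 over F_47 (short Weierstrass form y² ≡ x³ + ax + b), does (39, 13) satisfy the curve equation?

yes

y² = 13² ≡ 28; x³ + 37x + 37 = 60799 ≡ 28 (mod 47). 28 = 28.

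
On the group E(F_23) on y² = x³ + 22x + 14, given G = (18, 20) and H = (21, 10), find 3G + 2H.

First 3G:
Repeated addition: build up to 3G.
2G: tangent at (18, 20): λ = (3·18² + 22)/(2·20) ≡ 5/17. 17⁻¹ ≡ 19 (mod 23), so λ ≡ 5·19 ≡ 3.
  x = λ² - 18 - 18 = 9 - 36 ≡ 19; y = λ·(18 - 19) - 20 ≡ 0. → (19, 0)
3G: (19, 0) + (18, 20). λ = (20 - 0)/(18 - 19) ≡ 20/22 mod 23. 22⁻¹ ≡ 22 (mod 23) since 22·22 = 484 ≡ 1, so λ ≡ 3.
  x = λ² - 19 - 18 = 9 - 37 ≡ 18; y = λ·(19 - 18) - 0 ≡ 3. → (18, 3)
3G = (18, 3).
Next 2H:
Repeated addition: build up to 2H.
2H: tangent at (21, 10): λ = (3·21² + 22)/(2·10) ≡ 11/20. 20⁻¹ ≡ 15 (mod 23), so λ ≡ 11·15 ≡ 4.
  x = λ² - 21 - 21 = 16 - 42 ≡ 20; y = λ·(21 - 20) - 10 ≡ 17. → (20, 17)
2H = (20, 17).
Finally 3G + 2H:
(18, 3) + (20, 17). λ = (17 - 3)/(20 - 18) ≡ 14/2 mod 23. 2⁻¹ ≡ 12 (mod 23), so λ ≡ 7.
  x = λ² - 18 - 20 = 49 - 38 ≡ 11; y = λ·(18 - 11) - 3 ≡ 0. → (11, 0)

(11, 0)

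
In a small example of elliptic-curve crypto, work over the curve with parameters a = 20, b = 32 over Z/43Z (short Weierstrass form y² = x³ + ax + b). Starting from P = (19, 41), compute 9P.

Double-and-add on 9 = (1001)₂. Start with P = (19, 41) for the leading 1-bit.
double: tangent at (19, 41): λ = (3·19² + 20)/(2·41) ≡ 28/39. 39⁻¹ ≡ 32 (mod 43), so λ ≡ 28·32 ≡ 36.
  x = λ² - 19 - 19 = 1296 - 38 ≡ 11; y = λ·(19 - 11) - 41 ≡ 32. → (11, 32)
double: tangent at (11, 32): λ = (3·11² + 20)/(2·32) ≡ 39/21. 21⁻¹ ≡ 41 (mod 43) since 21·41 = 861 ≡ 1, so λ ≡ 39·41 ≡ 8.
  x = λ² - 11 - 11 = 64 - 22 ≡ 42; y = λ·(11 - 42) - 32 ≡ 21. → (42, 21)
double: tangent at (42, 21): λ = (3·42² + 20)/(2·21) ≡ 23/42. 42⁻¹ ≡ 42 (mod 43), so λ ≡ 23·42 ≡ 20.
  x = λ² - 42 - 42 = 400 - 84 ≡ 15; y = λ·(42 - 15) - 21 ≡ 3. → (15, 3)
add P: (15, 3) + (19, 41). λ = (41 - 3)/(19 - 15) ≡ 38/4 mod 43. 4⁻¹ ≡ 11 (mod 43), so λ ≡ 31.
  x = λ² - 15 - 19 = 961 - 34 ≡ 24; y = λ·(15 - 24) - 3 ≡ 19. → (24, 19)

(24, 19)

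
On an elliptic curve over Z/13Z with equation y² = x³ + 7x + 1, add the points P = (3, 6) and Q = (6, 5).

(3, 6) + (6, 5). λ = (5 - 6)/(6 - 3) ≡ 12/3 mod 13. 3⁻¹ ≡ 9 (mod 13), so λ ≡ 4.
  x = λ² - 3 - 6 = 16 - 9 ≡ 7; y = λ·(3 - 7) - 6 ≡ 4. → (7, 4)

(7, 4)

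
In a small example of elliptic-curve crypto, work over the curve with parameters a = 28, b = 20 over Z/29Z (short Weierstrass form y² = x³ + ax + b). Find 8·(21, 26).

Write G = (21, 26).
Double-and-add on 8 = (1000)₂. Start with G = (21, 26) for the leading 1-bit.
double: tangent at (21, 26): λ = (3·21² + 28)/(2·26) ≡ 17/23. 23⁻¹ ≡ 24 (mod 29), so λ ≡ 17·24 ≡ 2.
  x = λ² - 21 - 21 = 4 - 42 ≡ 20; y = λ·(21 - 20) - 26 ≡ 5. → (20, 5)
double: tangent at (20, 5): λ = (3·20² + 28)/(2·5) ≡ 10/10. 10⁻¹ ≡ 3 (mod 29), so λ ≡ 10·3 ≡ 1.
  x = λ² - 20 - 20 = 1 - 40 ≡ 19; y = λ·(20 - 19) - 5 ≡ 25. → (19, 25)
double: tangent at (19, 25): λ = (3·19² + 28)/(2·25) ≡ 9/21. 21⁻¹ ≡ 18 (mod 29), so λ ≡ 9·18 ≡ 17.
  x = λ² - 19 - 19 = 289 - 38 ≡ 19; y = λ·(19 - 19) - 25 ≡ 4. → (19, 4)

(19, 4)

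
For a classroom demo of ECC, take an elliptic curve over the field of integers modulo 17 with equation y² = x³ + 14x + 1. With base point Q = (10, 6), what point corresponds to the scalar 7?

Double-and-add on 7 = (111)₂. Start with Q = (10, 6) for the leading 1-bit.
double: tangent at (10, 6): λ = (3·10² + 14)/(2·6) ≡ 8/12. 12⁻¹ ≡ 10 (mod 17), so λ ≡ 8·10 ≡ 12.
  x = λ² - 10 - 10 = 144 - 20 ≡ 5; y = λ·(10 - 5) - 6 ≡ 3. → (5, 3)
add Q: (5, 3) + (10, 6). λ = (6 - 3)/(10 - 5) ≡ 3/5 mod 17. 5⁻¹ ≡ 7 (mod 17), so λ ≡ 4.
  x = λ² - 5 - 10 = 16 - 15 ≡ 1; y = λ·(5 - 1) - 3 ≡ 13. → (1, 13)
double: tangent at (1, 13): λ = (3·1² + 14)/(2·13) ≡ 0/9. 9⁻¹ ≡ 2 (mod 17), so λ ≡ 0·2 ≡ 0.
  x = λ² - 1 - 1 = 0 - 2 ≡ 15; y = λ·(1 - 15) - 13 ≡ 4. → (15, 4)
add Q: (15, 4) + (10, 6). λ = (6 - 4)/(10 - 15) ≡ 2/12 mod 17. 12⁻¹ ≡ 10 (mod 17), so λ ≡ 3.
  x = λ² - 15 - 10 = 9 - 25 ≡ 1; y = λ·(15 - 1) - 4 ≡ 4. → (1, 4)

(1, 4)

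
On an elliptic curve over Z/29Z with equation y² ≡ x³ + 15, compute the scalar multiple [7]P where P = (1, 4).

Repeated addition: build up to 7P.
2P: tangent at (1, 4): λ = (3·1² + 0)/(2·4) ≡ 3/8. 8⁻¹ ≡ 11 (mod 29), so λ ≡ 3·11 ≡ 4.
  x = λ² - 1 - 1 = 16 - 2 ≡ 14; y = λ·(1 - 14) - 4 ≡ 2. → (14, 2)
3P: (14, 2) + (1, 4). λ = (4 - 2)/(1 - 14) ≡ 2/16 mod 29. 16⁻¹ ≡ 20 (mod 29) since 16·20 = 320 ≡ 1, so λ ≡ 11.
  x = λ² - 14 - 1 = 121 - 15 ≡ 19; y = λ·(14 - 19) - 2 ≡ 1. → (19, 1)
4P: (19, 1) + (1, 4). λ = (4 - 1)/(1 - 19) ≡ 3/11 mod 29. 11⁻¹ ≡ 8 (mod 29), so λ ≡ 24.
  x = λ² - 19 - 1 = 576 - 20 ≡ 5; y = λ·(19 - 5) - 1 ≡ 16. → (5, 16)
5P: (5, 16) + (1, 4). λ = (4 - 16)/(1 - 5) ≡ 17/25 mod 29. 25⁻¹ ≡ 7 (mod 29), so λ ≡ 3.
  x = λ² - 5 - 1 = 9 - 6 ≡ 3; y = λ·(5 - 3) - 16 ≡ 19. → (3, 19)
6P: (3, 19) + (1, 4). λ = (4 - 19)/(1 - 3) ≡ 14/27 mod 29. 27⁻¹ ≡ 14 (mod 29) since 27·14 = 378 ≡ 1, so λ ≡ 22.
  x = λ² - 3 - 1 = 484 - 4 ≡ 16; y = λ·(3 - 16) - 19 ≡ 14. → (16, 14)
7P: (16, 14) + (1, 4). λ = (4 - 14)/(1 - 16) ≡ 19/14 mod 29. 14⁻¹ ≡ 27 (mod 29) since 14·27 = 378 ≡ 1, so λ ≡ 20.
  x = λ² - 16 - 1 = 400 - 17 ≡ 6; y = λ·(16 - 6) - 14 ≡ 12. → (6, 12)

(6, 12)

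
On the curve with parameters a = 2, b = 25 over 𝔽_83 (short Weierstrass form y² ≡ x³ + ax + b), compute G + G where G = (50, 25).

(19, 38)

tangent at (50, 25): λ = (3·50² + 2)/(2·25) ≡ 32/50. 50⁻¹ ≡ 5 (mod 83), so λ ≡ 32·5 ≡ 77.
  x = λ² - 50 - 50 = 5929 - 100 ≡ 19; y = λ·(50 - 19) - 25 ≡ 38. → (19, 38)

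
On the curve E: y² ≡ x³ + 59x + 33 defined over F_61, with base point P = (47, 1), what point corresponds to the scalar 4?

Double-and-add on 4 = (100)₂. Start with P = (47, 1) for the leading 1-bit.
double: tangent at (47, 1): λ = (3·47² + 59)/(2·1) ≡ 37/2. 2⁻¹ ≡ 31 (mod 61), so λ ≡ 37·31 ≡ 49.
  x = λ² - 47 - 47 = 2401 - 94 ≡ 50; y = λ·(47 - 50) - 1 ≡ 35. → (50, 35)
double: tangent at (50, 35): λ = (3·50² + 59)/(2·35) ≡ 56/9. 9⁻¹ ≡ 34 (mod 61), so λ ≡ 56·34 ≡ 13.
  x = λ² - 50 - 50 = 169 - 100 ≡ 8; y = λ·(50 - 8) - 35 ≡ 23. → (8, 23)

(8, 23)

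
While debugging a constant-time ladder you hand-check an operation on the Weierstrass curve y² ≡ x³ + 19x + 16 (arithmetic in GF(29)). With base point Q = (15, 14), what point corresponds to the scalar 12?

Double-and-add on 12 = (1100)₂. Start with Q = (15, 14) for the leading 1-bit.
double: tangent at (15, 14): λ = (3·15² + 19)/(2·14) ≡ 27/28. 28⁻¹ ≡ 28 (mod 29), so λ ≡ 27·28 ≡ 2.
  x = λ² - 15 - 15 = 4 - 30 ≡ 3; y = λ·(15 - 3) - 14 ≡ 10. → (3, 10)
add Q: (3, 10) + (15, 14). λ = (14 - 10)/(15 - 3) ≡ 4/12 mod 29. 12⁻¹ ≡ 17 (mod 29) since 12·17 = 204 ≡ 1, so λ ≡ 10.
  x = λ² - 3 - 15 = 100 - 18 ≡ 24; y = λ·(3 - 24) - 10 ≡ 12. → (24, 12)
double: tangent at (24, 12): λ = (3·24² + 19)/(2·12) ≡ 7/24. 24⁻¹ ≡ 23 (mod 29), so λ ≡ 7·23 ≡ 16.
  x = λ² - 24 - 24 = 256 - 48 ≡ 5; y = λ·(24 - 5) - 12 ≡ 2. → (5, 2)
double: tangent at (5, 2): λ = (3·5² + 19)/(2·2) ≡ 7/4. 4⁻¹ ≡ 22 (mod 29) since 4·22 = 88 ≡ 1, so λ ≡ 7·22 ≡ 9.
  x = λ² - 5 - 5 = 81 - 10 ≡ 13; y = λ·(5 - 13) - 2 ≡ 13. → (13, 13)

(13, 13)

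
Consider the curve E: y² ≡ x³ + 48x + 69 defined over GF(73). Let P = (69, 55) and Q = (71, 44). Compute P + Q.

(18, 66)

(69, 55) + (71, 44). λ = (44 - 55)/(71 - 69) ≡ 62/2 mod 73. 2⁻¹ ≡ 37 (mod 73), so λ ≡ 31.
  x = λ² - 69 - 71 = 961 - 140 ≡ 18; y = λ·(69 - 18) - 55 ≡ 66. → (18, 66)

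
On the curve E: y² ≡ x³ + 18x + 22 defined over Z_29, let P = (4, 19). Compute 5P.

Double-and-add on 5 = (101)₂. Start with P = (4, 19) for the leading 1-bit.
double: tangent at (4, 19): λ = (3·4² + 18)/(2·19) ≡ 8/9. 9⁻¹ ≡ 13 (mod 29) since 9·13 = 117 ≡ 1, so λ ≡ 8·13 ≡ 17.
  x = λ² - 4 - 4 = 289 - 8 ≡ 20; y = λ·(4 - 20) - 19 ≡ 28. → (20, 28)
double: tangent at (20, 28): λ = (3·20² + 18)/(2·28) ≡ 0/27. 27⁻¹ ≡ 14 (mod 29) since 27·14 = 378 ≡ 1, so λ ≡ 0·14 ≡ 0.
  x = λ² - 20 - 20 = 0 - 40 ≡ 18; y = λ·(20 - 18) - 28 ≡ 1. → (18, 1)
add P: (18, 1) + (4, 19). λ = (19 - 1)/(4 - 18) ≡ 18/15 mod 29. 15⁻¹ ≡ 2 (mod 29), so λ ≡ 7.
  x = λ² - 18 - 4 = 49 - 22 ≡ 27; y = λ·(18 - 27) - 1 ≡ 23. → (27, 23)

(27, 23)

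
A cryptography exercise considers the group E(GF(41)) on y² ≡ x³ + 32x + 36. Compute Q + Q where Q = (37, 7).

(3, 35)

tangent at (37, 7): λ = (3·37² + 32)/(2·7) ≡ 39/14. 14⁻¹ ≡ 3 (mod 41) since 14·3 = 42 ≡ 1, so λ ≡ 39·3 ≡ 35.
  x = λ² - 37 - 37 = 1225 - 74 ≡ 3; y = λ·(37 - 3) - 7 ≡ 35. → (3, 35)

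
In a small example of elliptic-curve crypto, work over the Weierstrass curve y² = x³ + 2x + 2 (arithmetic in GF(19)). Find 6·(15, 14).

Write Q = (15, 14).
Repeated addition: build up to 6Q.
2Q: tangent at (15, 14): λ = (3·15² + 2)/(2·14) ≡ 12/9. 9⁻¹ ≡ 17 (mod 19), so λ ≡ 12·17 ≡ 14.
  x = λ² - 15 - 15 = 196 - 30 ≡ 14; y = λ·(15 - 14) - 14 ≡ 0. → (14, 0)
3Q: (14, 0) + (15, 14). λ = (14 - 0)/(15 - 14) ≡ 14/1 mod 19. 1⁻¹ ≡ 1 (mod 19), so λ ≡ 14.
  x = λ² - 14 - 15 = 196 - 29 ≡ 15; y = λ·(14 - 15) - 0 ≡ 5. → (15, 5)
4Q: (15, 5) + (15, 14): same x and y₁ ≡ -y₂, so the sum is O.
5Q: O + (15, 14) = (15, 14) (identity).
6Q: tangent at (15, 14): λ = (3·15² + 2)/(2·14) ≡ 12/9. 9⁻¹ ≡ 17 (mod 19) since 9·17 = 153 ≡ 1, so λ ≡ 12·17 ≡ 14.
  x = λ² - 15 - 15 = 196 - 30 ≡ 14; y = λ·(15 - 14) - 14 ≡ 0. → (14, 0)

(14, 0)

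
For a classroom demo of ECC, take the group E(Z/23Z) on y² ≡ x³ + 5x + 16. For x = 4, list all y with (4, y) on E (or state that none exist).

x³ + 5x + 16 = 100 ≡ 8 (mod 23).
Square roots of 8 mod 23: 10 and 13 (since 10² = 100 ≡ 8).

10, 13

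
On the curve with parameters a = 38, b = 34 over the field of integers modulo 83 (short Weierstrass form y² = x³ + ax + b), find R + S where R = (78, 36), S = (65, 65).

(78, 36) + (65, 65). λ = (65 - 36)/(65 - 78) ≡ 29/70 mod 83. 70⁻¹ ≡ 51 (mod 83), so λ ≡ 68.
  x = λ² - 78 - 65 = 4624 - 143 ≡ 82; y = λ·(78 - 82) - 36 ≡ 24. → (82, 24)

(82, 24)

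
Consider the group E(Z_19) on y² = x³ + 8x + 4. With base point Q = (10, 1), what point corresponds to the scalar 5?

(13, 5)

Repeated addition: build up to 5Q.
2Q: tangent at (10, 1): λ = (3·10² + 8)/(2·1) ≡ 4/2. 2⁻¹ ≡ 10 (mod 19) since 2·10 = 20 ≡ 1, so λ ≡ 4·10 ≡ 2.
  x = λ² - 10 - 10 = 4 - 20 ≡ 3; y = λ·(10 - 3) - 1 ≡ 13. → (3, 13)
3Q: (3, 13) + (10, 1). λ = (1 - 13)/(10 - 3) ≡ 7/7 mod 19. 7⁻¹ ≡ 11 (mod 19), so λ ≡ 1.
  x = λ² - 3 - 10 = 1 - 13 ≡ 7; y = λ·(3 - 7) - 13 ≡ 2. → (7, 2)
4Q: (7, 2) + (10, 1). λ = (1 - 2)/(10 - 7) ≡ 18/3 mod 19. 3⁻¹ ≡ 13 (mod 19), so λ ≡ 6.
  x = λ² - 7 - 10 = 36 - 17 ≡ 0; y = λ·(7 - 0) - 2 ≡ 2. → (0, 2)
5Q: (0, 2) + (10, 1). λ = (1 - 2)/(10 - 0) ≡ 18/10 mod 19. 10⁻¹ ≡ 2 (mod 19) since 10·2 = 20 ≡ 1, so λ ≡ 17.
  x = λ² - 0 - 10 = 289 - 10 ≡ 13; y = λ·(0 - 13) - 2 ≡ 5. → (13, 5)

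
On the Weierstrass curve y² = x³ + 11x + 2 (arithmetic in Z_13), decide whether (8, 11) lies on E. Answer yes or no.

y² = 11² ≡ 4; x³ + 11x + 2 = 602 ≡ 4 (mod 13). 4 = 4.

yes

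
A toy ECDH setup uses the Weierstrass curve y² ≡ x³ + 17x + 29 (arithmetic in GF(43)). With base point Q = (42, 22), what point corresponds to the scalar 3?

Repeated addition: build up to 3Q.
2Q: tangent at (42, 22): λ = (3·42² + 17)/(2·22) ≡ 20/1. 1⁻¹ ≡ 1 (mod 43), so λ ≡ 20·1 ≡ 20.
  x = λ² - 42 - 42 = 400 - 84 ≡ 15; y = λ·(42 - 15) - 22 ≡ 2. → (15, 2)
3Q: (15, 2) + (42, 22). λ = (22 - 2)/(42 - 15) ≡ 20/27 mod 43. 27⁻¹ ≡ 8 (mod 43) since 27·8 = 216 ≡ 1, so λ ≡ 31.
  x = λ² - 15 - 42 = 961 - 57 ≡ 1; y = λ·(15 - 1) - 2 ≡ 2. → (1, 2)

(1, 2)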